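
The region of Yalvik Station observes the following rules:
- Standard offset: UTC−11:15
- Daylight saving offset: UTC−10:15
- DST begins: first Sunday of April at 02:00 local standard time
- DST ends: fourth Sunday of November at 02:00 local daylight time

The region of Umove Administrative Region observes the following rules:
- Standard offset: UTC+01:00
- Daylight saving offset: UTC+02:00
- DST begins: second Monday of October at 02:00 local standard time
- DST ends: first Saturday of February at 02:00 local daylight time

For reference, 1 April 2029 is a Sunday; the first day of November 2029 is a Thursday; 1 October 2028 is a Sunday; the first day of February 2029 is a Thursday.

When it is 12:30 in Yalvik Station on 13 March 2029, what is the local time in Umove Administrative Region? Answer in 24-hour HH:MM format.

00:45

1 April 2029 is a Sunday, so the first Sunday is April 1.
1 November 2029 is a Thursday, so the first Sunday is November 4 and the fourth is November 25.
Daylight saving runs 1 April – 25 November; 13 March 2029 is outside that window, so Yalvik Station is on standard time at UTC−11:15.
12:30 Yalvik Station + 11h15m = 23:45 UTC.
1 October 2028 is a Sunday, so the first Monday is October 2 and the second is October 9.
1 February 2029 is a Thursday, so the first Saturday is February 3.
At the standard offset (UTC+01:00), 23:45 UTC + 1h = 00:45 Umove Administrative Region standard time (rolling into the next day, 14 March 2029).
Daylight saving runs 9 October 2028 – 3 February 2029; the standard-time date in Umove Administrative Region, 14 March 2029, is outside that window, so Umove Administrative Region is on standard time at UTC+01:00.
23:45 UTC + 1h = 00:45 Umove Administrative Region (rolling into the next day, 14 March 2029).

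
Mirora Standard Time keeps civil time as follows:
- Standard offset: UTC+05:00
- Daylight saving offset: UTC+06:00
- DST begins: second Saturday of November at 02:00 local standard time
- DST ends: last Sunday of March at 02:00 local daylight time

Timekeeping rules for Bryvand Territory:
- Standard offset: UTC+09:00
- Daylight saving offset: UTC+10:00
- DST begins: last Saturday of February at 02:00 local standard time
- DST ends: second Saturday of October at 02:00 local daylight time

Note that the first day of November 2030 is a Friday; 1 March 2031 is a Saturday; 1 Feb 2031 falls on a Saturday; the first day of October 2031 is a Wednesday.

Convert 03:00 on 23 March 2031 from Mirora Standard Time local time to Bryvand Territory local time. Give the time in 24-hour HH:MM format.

1 November 2030 is a Friday, so the first Saturday is November 2 and the second is November 9.
1 March 2031 is a Saturday, so Sundays fall on 2, 9, 16, 23, 30; the last is March 30.
23 March 2031 lies within the daylight-saving period (9 November 2030 – 30 March 2031), so Mirora Standard Time is on daylight time, UTC+06:00.
03:00 Mirora Standard Time − 6h = 21:00 UTC (rolling into the previous day, 22 March 2031).
1 February 2031 is a Saturday, so Saturdays fall on 1, 8, 15, 22; the last is February 22.
1 October 2031 is a Wednesday, so the first Saturday is October 4 and the second is October 11.
At the standard offset (UTC+09:00), 21:00 UTC + 9h = 06:00 Bryvand Territory standard time (rolling into the next day, 23 March 2031).
The standard-time date in Bryvand Territory, 23 March 2031, falls between 22 February and 11 October, so daylight saving is in effect and Bryvand Territory is at UTC+10:00.
21:00 UTC + 10h = 07:00 Bryvand Territory (rolling into the next day, 23 March 2031).

07:00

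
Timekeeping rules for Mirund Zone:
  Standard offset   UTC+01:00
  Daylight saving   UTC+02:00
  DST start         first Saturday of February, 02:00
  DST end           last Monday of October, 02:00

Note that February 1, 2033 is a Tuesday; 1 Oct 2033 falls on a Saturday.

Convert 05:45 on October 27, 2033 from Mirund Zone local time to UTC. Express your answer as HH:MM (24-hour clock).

03:45

1 February 2033 is a Tuesday, so the first Saturday is February 5.
1 October 2033 is a Saturday, so Mondays fall on 3, 10, 17, 24, 31; the last is October 31.
October 27, 2033 lies within the daylight-saving period (5 February – 31 October), so Mirund Zone is on daylight time, UTC+02:00.
05:45 local − 2h = 03:45 UTC.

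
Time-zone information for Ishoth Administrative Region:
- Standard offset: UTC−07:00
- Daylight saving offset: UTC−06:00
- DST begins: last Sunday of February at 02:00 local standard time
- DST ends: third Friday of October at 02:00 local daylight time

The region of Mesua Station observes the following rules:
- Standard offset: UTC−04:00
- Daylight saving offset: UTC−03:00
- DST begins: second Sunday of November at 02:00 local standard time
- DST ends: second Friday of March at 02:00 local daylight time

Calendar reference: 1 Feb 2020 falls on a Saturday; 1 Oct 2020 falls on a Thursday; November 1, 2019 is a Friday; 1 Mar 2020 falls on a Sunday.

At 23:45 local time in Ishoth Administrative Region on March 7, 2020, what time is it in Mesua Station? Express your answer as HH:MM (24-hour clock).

1 February 2020 is a Saturday, so Sundays fall on 2, 9, 16, 23; the last is February 23.
1 October 2020 is a Thursday, so the first Friday is October 2 and the third is October 16.
Daylight saving runs 23 February – 16 October; March 7, 2020 is inside that window, so Ishoth Administrative Region is at UTC−06:00.
23:45 Ishoth Administrative Region + 6h = 05:45 UTC (rolling into the next day, 8 March 2020).
1 November 2019 is a Friday, so the first Sunday is November 3 and the second is November 10.
1 March 2020 is a Sunday, so the first Friday is March 6 and the second is March 13.
At the standard offset (UTC−04:00), 05:45 UTC − 4h = 01:45 Mesua Station standard time.
Daylight saving runs 10 November 2019 – 13 March 2020; the standard-time date in Mesua Station, March 8, 2020, is inside that window, so Mesua Station is at UTC−03:00.
05:45 UTC − 3h = 02:45 Mesua Station.

02:45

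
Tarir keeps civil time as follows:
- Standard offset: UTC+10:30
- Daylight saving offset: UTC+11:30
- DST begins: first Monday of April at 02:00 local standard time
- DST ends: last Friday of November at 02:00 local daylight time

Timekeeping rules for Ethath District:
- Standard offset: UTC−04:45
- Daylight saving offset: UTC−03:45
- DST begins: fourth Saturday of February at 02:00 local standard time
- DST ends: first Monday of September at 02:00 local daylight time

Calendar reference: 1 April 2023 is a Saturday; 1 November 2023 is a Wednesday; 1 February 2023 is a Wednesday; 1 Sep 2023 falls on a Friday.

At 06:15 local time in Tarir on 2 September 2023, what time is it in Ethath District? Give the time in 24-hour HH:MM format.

1 April 2023 is a Saturday, so the first Monday is April 3.
1 November 2023 is a Wednesday, so Fridays fall on 3, 10, 17, 24; the last is November 24.
Daylight saving runs 3 April – 24 November; 2 September 2023 is inside that window, so Tarir is at UTC+11:30.
06:15 Tarir − 11h30m = 18:45 UTC (rolling into the previous day, 1 September 2023).
1 February 2023 is a Wednesday, so the first Saturday is February 4 and the fourth is February 25.
1 September 2023 is a Friday, so the first Monday is September 4.
At the standard offset (UTC−04:45), 18:45 UTC − 4h45m = 14:00 Ethath District standard time.
The standard-time date in Ethath District, 1 September 2023, falls between 25 February and 4 September, so daylight saving is in effect and Ethath District is at UTC−03:45.
18:45 UTC − 3h45m = 15:00 Ethath District.

15:00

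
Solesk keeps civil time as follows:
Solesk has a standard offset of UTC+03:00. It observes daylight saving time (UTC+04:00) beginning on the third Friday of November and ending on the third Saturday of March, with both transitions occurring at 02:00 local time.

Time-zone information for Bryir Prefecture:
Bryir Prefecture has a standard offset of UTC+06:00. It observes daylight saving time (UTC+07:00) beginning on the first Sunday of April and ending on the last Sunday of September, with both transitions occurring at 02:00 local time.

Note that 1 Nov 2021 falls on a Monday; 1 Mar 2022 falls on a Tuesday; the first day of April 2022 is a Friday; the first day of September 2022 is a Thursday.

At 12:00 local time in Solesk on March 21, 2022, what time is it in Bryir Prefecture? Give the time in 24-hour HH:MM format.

1 November 2021 is a Monday, so the first Friday is November 5 and the third is November 19.
1 March 2022 is a Tuesday, so the first Saturday is March 5 and the third is March 19.
March 21, 2022 does not fall between 19 November 2021 and 19 March 2022, so daylight saving is not in effect and Solesk is at UTC+03:00.
12:00 Solesk − 3h = 09:00 UTC.
1 April 2022 is a Friday, so the first Sunday is April 3.
1 September 2022 is a Thursday, so Sundays fall on 4, 11, 18, 25; the last is September 25.
At the standard offset (UTC+06:00), 09:00 UTC + 6h = 15:00 Bryir Prefecture standard time.
The standard-time date in Bryir Prefecture, March 21, 2022, does not fall between 3 April and 25 September, so daylight saving is not in effect and Bryir Prefecture is at UTC+06:00.
09:00 UTC + 6h = 15:00 Bryir Prefecture.

15:00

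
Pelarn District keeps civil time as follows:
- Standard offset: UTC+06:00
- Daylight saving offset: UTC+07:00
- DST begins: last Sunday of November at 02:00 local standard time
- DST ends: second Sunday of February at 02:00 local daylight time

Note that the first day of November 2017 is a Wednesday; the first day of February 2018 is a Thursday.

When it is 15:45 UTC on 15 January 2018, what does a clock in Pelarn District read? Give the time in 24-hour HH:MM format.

22:45

1 November 2017 is a Wednesday, so Sundays fall on 5, 12, 19, 26; the last is November 26.
1 February 2018 is a Thursday, so the first Sunday is February 4 and the second is February 11.
At the standard offset (UTC+06:00), 15:45 UTC + 6h = 21:45 Pelarn District standard time.
Daylight saving runs 26 November 2017 – 11 February 2018; the standard-time date in Pelarn District, 15 January 2018, is inside that window, so Pelarn District is at UTC+07:00.
15:45 UTC + 7h = 22:45 local.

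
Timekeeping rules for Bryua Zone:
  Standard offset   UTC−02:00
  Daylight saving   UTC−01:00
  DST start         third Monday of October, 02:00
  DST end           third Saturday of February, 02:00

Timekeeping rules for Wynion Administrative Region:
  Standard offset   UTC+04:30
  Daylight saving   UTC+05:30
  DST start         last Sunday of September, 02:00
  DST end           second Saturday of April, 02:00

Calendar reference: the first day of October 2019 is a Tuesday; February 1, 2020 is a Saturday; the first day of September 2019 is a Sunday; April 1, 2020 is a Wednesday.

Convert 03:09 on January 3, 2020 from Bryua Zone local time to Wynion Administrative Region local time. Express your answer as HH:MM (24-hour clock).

09:39

1 October 2019 is a Tuesday, so the first Monday is October 7 and the third is October 21.
1 February 2020 is a Saturday, so the first Saturday is February 1 and the third is February 15.
January 3, 2020 lies within the daylight-saving period (21 October 2019 – 15 February 2020), so Bryua Zone is on daylight time, UTC−01:00.
03:09 Bryua Zone + 1h = 04:09 UTC.
1 September 2019 is a Sunday, so Sundays fall on 1, 8, 15, 22, 29; the last is September 29.
1 April 2020 is a Wednesday, so the first Saturday is April 4 and the second is April 11.
At the standard offset (UTC+04:30), 04:09 UTC + 4h30m = 08:39 Wynion Administrative Region standard time.
The standard-time date in Wynion Administrative Region, January 3, 2020, lies within the daylight-saving period (29 September 2019 – 11 April 2020), so Wynion Administrative Region is on daylight time, UTC+05:30.
04:09 UTC + 5h30m = 09:39 Wynion Administrative Region.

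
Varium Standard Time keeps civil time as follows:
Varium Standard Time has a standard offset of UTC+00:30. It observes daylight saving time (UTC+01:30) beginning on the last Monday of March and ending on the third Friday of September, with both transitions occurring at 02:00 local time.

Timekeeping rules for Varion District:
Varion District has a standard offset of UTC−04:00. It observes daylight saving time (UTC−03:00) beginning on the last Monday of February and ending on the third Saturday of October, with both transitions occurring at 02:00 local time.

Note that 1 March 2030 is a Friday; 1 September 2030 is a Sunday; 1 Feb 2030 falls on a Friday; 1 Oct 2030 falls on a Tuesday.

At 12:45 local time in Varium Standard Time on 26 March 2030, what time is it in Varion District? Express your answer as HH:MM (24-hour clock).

08:15

1 March 2030 is a Friday, so Mondays fall on 4, 11, 18, 25; the last is March 25.
1 September 2030 is a Sunday, so the first Friday is September 6 and the third is September 20.
26 March 2030 lies within the daylight-saving period (25 March – 20 September), so Varium Standard Time is on daylight time, UTC+01:30.
12:45 Varium Standard Time − 1h30m = 11:15 UTC.
1 February 2030 is a Friday, so Mondays fall on 4, 11, 18, 25; the last is February 25.
1 October 2030 is a Tuesday, so the first Saturday is October 5 and the third is October 19.
At the standard offset (UTC−04:00), 11:15 UTC − 4h = 07:15 Varion District standard time.
The standard-time date in Varion District, 26 March 2030, falls between 25 February and 19 October, so daylight saving is in effect and Varion District is at UTC−03:00.
11:15 UTC − 3h = 08:15 Varion District.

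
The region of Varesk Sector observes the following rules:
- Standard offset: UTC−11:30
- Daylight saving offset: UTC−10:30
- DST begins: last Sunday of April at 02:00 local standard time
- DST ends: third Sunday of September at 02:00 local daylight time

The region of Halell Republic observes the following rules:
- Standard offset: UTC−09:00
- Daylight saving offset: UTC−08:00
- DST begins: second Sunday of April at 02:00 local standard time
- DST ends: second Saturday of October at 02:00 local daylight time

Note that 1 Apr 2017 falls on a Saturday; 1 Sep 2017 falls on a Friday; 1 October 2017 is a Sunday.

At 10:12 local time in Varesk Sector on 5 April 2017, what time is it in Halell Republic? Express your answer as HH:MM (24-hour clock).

1 April 2017 is a Saturday, so Sundays fall on 2, 9, 16, 23, 30; the last is April 30.
1 September 2017 is a Friday, so the first Sunday is September 3 and the third is September 17.
5 April 2017 is outside the daylight-saving period (30 April – 17 September), so Varesk Sector is on standard time, UTC−11:30.
10:12 Varesk Sector + 11h30m = 21:42 UTC.
1 April 2017 is a Saturday, so the first Sunday is April 2 and the second is April 9.
1 October 2017 is a Sunday, so the first Saturday is October 7 and the second is October 14.
At the standard offset (UTC−09:00), 21:42 UTC − 9h = 12:42 Halell Republic standard time.
The standard-time date in Halell Republic, 5 April 2017, is outside the daylight-saving period (9 April – 14 October), so Halell Republic is on standard time, UTC−09:00.
21:42 UTC − 9h = 12:42 Halell Republic.

12:42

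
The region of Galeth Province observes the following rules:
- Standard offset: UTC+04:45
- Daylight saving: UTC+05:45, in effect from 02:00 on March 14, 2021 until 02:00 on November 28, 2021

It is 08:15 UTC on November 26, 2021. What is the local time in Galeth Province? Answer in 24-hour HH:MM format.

14:00

At the standard offset (UTC+04:45), 08:15 UTC + 4h45m = 13:00 Galeth Province standard time.
The standard-time date in Galeth Province, November 26, 2021, lies within the daylight-saving period (14 March – 28 November), so Galeth Province is on daylight time, UTC+05:45.
08:15 UTC + 5h45m = 14:00 local.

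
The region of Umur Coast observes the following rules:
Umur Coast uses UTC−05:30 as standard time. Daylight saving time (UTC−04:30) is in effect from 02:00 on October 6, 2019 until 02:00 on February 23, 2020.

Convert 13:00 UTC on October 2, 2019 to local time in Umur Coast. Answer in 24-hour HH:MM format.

At the standard offset (UTC−05:30), 13:00 UTC − 5h30m = 07:30 Umur Coast standard time.
Daylight saving runs 6 October 2019 – 23 February 2020; the standard-time date in Umur Coast, October 2, 2019, is outside that window, so Umur Coast is on standard time at UTC−05:30.
13:00 UTC − 5h30m = 07:30 local.

07:30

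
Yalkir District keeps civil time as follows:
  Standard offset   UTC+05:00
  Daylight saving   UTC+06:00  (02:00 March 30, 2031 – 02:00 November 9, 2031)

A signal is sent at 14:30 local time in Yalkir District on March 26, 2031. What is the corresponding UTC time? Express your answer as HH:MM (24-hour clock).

March 26, 2031 does not fall between 30 March and 9 November, so daylight saving is not in effect and Yalkir District is at UTC+05:00.
14:30 local − 5h = 09:30 UTC.

09:30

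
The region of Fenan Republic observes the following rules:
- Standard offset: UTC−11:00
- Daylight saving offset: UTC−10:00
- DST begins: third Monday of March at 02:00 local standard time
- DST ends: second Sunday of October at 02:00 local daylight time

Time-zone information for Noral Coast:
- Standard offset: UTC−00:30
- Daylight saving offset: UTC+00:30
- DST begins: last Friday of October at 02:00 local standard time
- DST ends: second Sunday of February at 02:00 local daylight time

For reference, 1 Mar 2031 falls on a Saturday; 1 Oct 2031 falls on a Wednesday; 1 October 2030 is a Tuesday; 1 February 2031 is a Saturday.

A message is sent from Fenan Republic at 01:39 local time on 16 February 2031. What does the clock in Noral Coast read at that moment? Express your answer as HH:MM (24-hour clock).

12:09

1 March 2031 is a Saturday, so the first Monday is March 3 and the third is March 17.
1 October 2031 is a Wednesday, so the first Sunday is October 5 and the second is October 12.
16 February 2031 does not fall between 17 March and 12 October, so daylight saving is not in effect and Fenan Republic is at UTC−11:00.
01:39 Fenan Republic + 11h = 12:39 UTC.
1 October 2030 is a Tuesday, so Fridays fall on 4, 11, 18, 25; the last is October 25.
1 February 2031 is a Saturday, so the first Sunday is February 2 and the second is February 9.
At the standard offset (UTC−00:30), 12:39 UTC − 0h30m = 12:09 Noral Coast standard time.
Daylight saving runs 25 October 2030 – 9 February 2031; the standard-time date in Noral Coast, 16 February 2031, is outside that window, so Noral Coast is on standard time at UTC−00:30.
12:39 UTC − 0h30m = 12:09 Noral Coast.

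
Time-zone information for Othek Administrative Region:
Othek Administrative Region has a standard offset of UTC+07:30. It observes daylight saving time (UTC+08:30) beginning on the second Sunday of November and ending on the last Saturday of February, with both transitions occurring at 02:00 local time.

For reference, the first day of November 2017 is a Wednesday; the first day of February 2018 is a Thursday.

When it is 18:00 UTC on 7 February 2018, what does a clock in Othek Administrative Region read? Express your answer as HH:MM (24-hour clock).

02:30

1 November 2017 is a Wednesday, so the first Sunday is November 5 and the second is November 12.
1 February 2018 is a Thursday, so Saturdays fall on 3, 10, 17, 24; the last is February 24.
At the standard offset (UTC+07:30), 18:00 UTC + 7h30m = 01:30 Othek Administrative Region standard time (rolling into the next day, 8 February 2018).
The standard-time date in Othek Administrative Region, 8 February 2018, falls between 12 November 2017 and 24 February 2018, so daylight saving is in effect and Othek Administrative Region is at UTC+08:30.
18:00 UTC + 8h30m = 02:30 local (rolling into the next day, 8 February 2018).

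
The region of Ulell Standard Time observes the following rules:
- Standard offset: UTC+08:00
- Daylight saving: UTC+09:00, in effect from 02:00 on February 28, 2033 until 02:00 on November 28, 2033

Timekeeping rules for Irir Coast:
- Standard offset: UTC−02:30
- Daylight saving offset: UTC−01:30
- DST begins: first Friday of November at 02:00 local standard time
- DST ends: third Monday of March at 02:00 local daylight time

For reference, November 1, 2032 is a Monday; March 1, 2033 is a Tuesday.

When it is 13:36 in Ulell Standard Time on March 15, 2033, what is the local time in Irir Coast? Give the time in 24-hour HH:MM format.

March 15, 2033 falls between 28 February and 28 November, so daylight saving is in effect and Ulell Standard Time is at UTC+09:00.
13:36 Ulell Standard Time − 9h = 04:36 UTC.
1 November 2032 is a Monday, so the first Friday is November 5.
1 March 2033 is a Tuesday, so the first Monday is March 7 and the third is March 21.
At the standard offset (UTC−02:30), 04:36 UTC − 2h30m = 02:06 Irir Coast standard time.
The standard-time date in Irir Coast, March 15, 2033, lies within the daylight-saving period (5 November 2032 – 21 March 2033), so Irir Coast is on daylight time, UTC−01:30.
04:36 UTC − 1h30m = 03:06 Irir Coast.

03:06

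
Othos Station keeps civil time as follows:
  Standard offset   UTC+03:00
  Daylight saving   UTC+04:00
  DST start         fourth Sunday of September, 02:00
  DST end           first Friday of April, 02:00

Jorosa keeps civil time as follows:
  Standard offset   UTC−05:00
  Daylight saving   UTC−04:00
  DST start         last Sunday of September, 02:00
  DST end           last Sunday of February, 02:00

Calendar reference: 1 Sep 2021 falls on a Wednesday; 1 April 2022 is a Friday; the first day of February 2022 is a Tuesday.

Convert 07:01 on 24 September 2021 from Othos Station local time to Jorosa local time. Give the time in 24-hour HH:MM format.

1 September 2021 is a Wednesday, so the first Sunday is September 5 and the fourth is September 26.
1 April 2022 is a Friday, so the first Friday is April 1.
Daylight saving runs 26 September 2021 – 1 April 2022; 24 September 2021 is outside that window, so Othos Station is on standard time at UTC+03:00.
07:01 Othos Station − 3h = 04:01 UTC.
1 September 2021 is a Wednesday, so Sundays fall on 5, 12, 19, 26; the last is September 26.
1 February 2022 is a Tuesday, so Sundays fall on 6, 13, 20, 27; the last is February 27.
At the standard offset (UTC−05:00), 04:01 UTC − 5h = 23:01 Jorosa standard time (rolling into the previous day, 23 September 2021).
The standard-time date in Jorosa, 23 September 2021, does not fall between 26 September 2021 and 27 February 2022, so daylight saving is not in effect and Jorosa is at UTC−05:00.
04:01 UTC − 5h = 23:01 Jorosa (rolling into the previous day, 23 September 2021).

23:01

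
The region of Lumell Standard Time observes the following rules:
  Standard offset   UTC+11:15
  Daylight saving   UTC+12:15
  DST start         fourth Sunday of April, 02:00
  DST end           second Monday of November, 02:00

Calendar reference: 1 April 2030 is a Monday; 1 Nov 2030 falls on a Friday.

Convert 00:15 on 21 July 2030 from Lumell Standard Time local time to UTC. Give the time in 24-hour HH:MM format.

12:00

1 April 2030 is a Monday, so the first Sunday is April 7 and the fourth is April 28.
1 November 2030 is a Friday, so the first Monday is November 4 and the second is November 11.
Daylight saving runs 28 April – 11 November; 21 July 2030 is inside that window, so Lumell Standard Time is at UTC+12:15.
00:15 local − 12h15m = 12:00 UTC (rolling into the previous day, 20 July 2030).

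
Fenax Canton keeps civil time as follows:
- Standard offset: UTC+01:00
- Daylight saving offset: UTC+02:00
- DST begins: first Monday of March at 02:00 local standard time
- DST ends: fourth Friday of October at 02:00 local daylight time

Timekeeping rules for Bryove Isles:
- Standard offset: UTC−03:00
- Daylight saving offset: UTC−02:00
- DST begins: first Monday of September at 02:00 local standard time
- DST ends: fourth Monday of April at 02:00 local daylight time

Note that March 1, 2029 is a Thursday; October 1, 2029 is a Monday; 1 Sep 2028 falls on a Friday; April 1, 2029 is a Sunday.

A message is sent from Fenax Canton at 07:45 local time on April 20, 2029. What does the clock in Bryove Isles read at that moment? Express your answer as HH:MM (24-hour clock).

1 March 2029 is a Thursday, so the first Monday is March 5.
1 October 2029 is a Monday, so the first Friday is October 5 and the fourth is October 26.
April 20, 2029 falls between 5 March and 26 October, so daylight saving is in effect and Fenax Canton is at UTC+02:00.
07:45 Fenax Canton − 2h = 05:45 UTC.
1 September 2028 is a Friday, so the first Monday is September 4.
1 April 2029 is a Sunday, so the first Monday is April 2 and the fourth is April 23.
At the standard offset (UTC−03:00), 05:45 UTC − 3h = 02:45 Bryove Isles standard time.
The standard-time date in Bryove Isles, April 20, 2029, lies within the daylight-saving period (4 September 2028 – 23 April 2029), so Bryove Isles is on daylight time, UTC−02:00.
05:45 UTC − 2h = 03:45 Bryove Isles.

03:45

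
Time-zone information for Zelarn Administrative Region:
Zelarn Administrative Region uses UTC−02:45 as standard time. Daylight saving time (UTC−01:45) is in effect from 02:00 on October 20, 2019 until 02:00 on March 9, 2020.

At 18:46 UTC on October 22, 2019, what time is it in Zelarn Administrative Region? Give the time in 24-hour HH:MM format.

At the standard offset (UTC−02:45), 18:46 UTC − 2h45m = 16:01 Zelarn Administrative Region standard time.
The standard-time date in Zelarn Administrative Region, October 22, 2019, falls between 20 October 2019 and 9 March 2020, so daylight saving is in effect and Zelarn Administrative Region is at UTC−01:45.
18:46 UTC − 1h45m = 17:01 local.

17:01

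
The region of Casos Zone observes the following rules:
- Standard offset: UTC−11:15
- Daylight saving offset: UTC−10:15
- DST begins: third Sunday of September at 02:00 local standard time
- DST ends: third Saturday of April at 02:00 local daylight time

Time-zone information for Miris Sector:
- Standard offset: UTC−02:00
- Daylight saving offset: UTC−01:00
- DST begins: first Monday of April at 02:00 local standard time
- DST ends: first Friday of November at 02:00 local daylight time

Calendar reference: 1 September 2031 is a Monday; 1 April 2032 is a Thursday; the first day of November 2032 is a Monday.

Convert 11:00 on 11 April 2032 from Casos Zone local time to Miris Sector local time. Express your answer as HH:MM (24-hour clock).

20:15

1 September 2031 is a Monday, so the first Sunday is September 7 and the third is September 21.
1 April 2032 is a Thursday, so the first Saturday is April 3 and the third is April 17.
Daylight saving runs 21 September 2031 – 17 April 2032; 11 April 2032 is inside that window, so Casos Zone is at UTC−10:15.
11:00 Casos Zone + 10h15m = 21:15 UTC.
1 April 2032 is a Thursday, so the first Monday is April 5.
1 November 2032 is a Monday, so the first Friday is November 5.
At the standard offset (UTC−02:00), 21:15 UTC − 2h = 19:15 Miris Sector standard time.
Daylight saving runs 5 April – 5 November; the standard-time date in Miris Sector, 11 April 2032, is inside that window, so Miris Sector is at UTC−01:00.
21:15 UTC − 1h = 20:15 Miris Sector.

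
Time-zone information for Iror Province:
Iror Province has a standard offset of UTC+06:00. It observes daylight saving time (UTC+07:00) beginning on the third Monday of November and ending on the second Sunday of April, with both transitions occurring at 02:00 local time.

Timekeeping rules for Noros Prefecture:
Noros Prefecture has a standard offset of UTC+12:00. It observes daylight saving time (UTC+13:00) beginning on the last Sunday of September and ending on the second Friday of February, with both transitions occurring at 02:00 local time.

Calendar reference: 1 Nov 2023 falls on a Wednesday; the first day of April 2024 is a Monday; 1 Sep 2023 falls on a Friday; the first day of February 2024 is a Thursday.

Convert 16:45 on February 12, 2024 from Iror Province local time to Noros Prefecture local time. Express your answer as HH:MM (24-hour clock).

21:45

1 November 2023 is a Wednesday, so the first Monday is November 6 and the third is November 20.
1 April 2024 is a Monday, so the first Sunday is April 7 and the second is April 14.
February 12, 2024 lies within the daylight-saving period (20 November 2023 – 14 April 2024), so Iror Province is on daylight time, UTC+07:00.
16:45 Iror Province − 7h = 09:45 UTC.
1 September 2023 is a Friday, so Sundays fall on 3, 10, 17, 24; the last is September 24.
1 February 2024 is a Thursday, so the first Friday is February 2 and the second is February 9.
At the standard offset (UTC+12:00), 09:45 UTC + 12h = 21:45 Noros Prefecture standard time.
The standard-time date in Noros Prefecture, February 12, 2024, does not fall between 24 September 2023 and 9 February 2024, so daylight saving is not in effect and Noros Prefecture is at UTC+12:00.
09:45 UTC + 12h = 21:45 Noros Prefecture.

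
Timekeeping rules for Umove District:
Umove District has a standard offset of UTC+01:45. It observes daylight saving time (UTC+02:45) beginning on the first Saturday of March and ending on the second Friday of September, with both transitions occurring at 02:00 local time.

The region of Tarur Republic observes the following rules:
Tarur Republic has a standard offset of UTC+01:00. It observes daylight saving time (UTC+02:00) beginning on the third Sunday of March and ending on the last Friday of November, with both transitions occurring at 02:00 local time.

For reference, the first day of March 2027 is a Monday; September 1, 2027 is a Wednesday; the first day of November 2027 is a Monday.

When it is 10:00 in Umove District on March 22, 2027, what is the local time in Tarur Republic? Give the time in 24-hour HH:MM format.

1 March 2027 is a Monday, so the first Saturday is March 6.
1 September 2027 is a Wednesday, so the first Friday is September 3 and the second is September 10.
March 22, 2027 falls between 6 March and 10 September, so daylight saving is in effect and Umove District is at UTC+02:45.
10:00 Umove District − 2h45m = 07:15 UTC.
1 March 2027 is a Monday, so the first Sunday is March 7 and the third is March 21.
1 November 2027 is a Monday, so Fridays fall on 5, 12, 19, 26; the last is November 26.
At the standard offset (UTC+01:00), 07:15 UTC + 1h = 08:15 Tarur Republic standard time.
Daylight saving runs 21 March – 26 November; the standard-time date in Tarur Republic, March 22, 2027, is inside that window, so Tarur Republic is at UTC+02:00.
07:15 UTC + 2h = 09:15 Tarur Republic.

09:15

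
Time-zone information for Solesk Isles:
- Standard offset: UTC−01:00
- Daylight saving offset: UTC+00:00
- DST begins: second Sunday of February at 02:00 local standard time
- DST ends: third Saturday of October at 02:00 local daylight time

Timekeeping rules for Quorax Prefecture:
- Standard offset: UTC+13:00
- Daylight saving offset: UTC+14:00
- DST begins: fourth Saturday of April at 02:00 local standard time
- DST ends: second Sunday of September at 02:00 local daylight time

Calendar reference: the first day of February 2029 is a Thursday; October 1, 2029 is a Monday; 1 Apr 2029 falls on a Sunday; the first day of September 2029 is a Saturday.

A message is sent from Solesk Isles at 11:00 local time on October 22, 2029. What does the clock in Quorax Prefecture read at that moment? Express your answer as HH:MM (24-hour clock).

1 February 2029 is a Thursday, so the first Sunday is February 4 and the second is February 11.
1 October 2029 is a Monday, so the first Saturday is October 6 and the third is October 20.
October 22, 2029 does not fall between 11 February and 20 October, so daylight saving is not in effect and Solesk Isles is at UTC−01:00.
11:00 Solesk Isles + 1h = 12:00 UTC.
1 April 2029 is a Sunday, so the first Saturday is April 7 and the fourth is April 28.
1 September 2029 is a Saturday, so the first Sunday is September 2 and the second is September 9.
At the standard offset (UTC+13:00), 12:00 UTC + 13h = 01:00 Quorax Prefecture standard time (rolling into the next day, 23 October 2029).
The standard-time date in Quorax Prefecture, October 23, 2029, does not fall between 28 April and 9 September, so daylight saving is not in effect and Quorax Prefecture is at UTC+13:00.
12:00 UTC + 13h = 01:00 Quorax Prefecture (rolling into the next day, 23 October 2029).

01:00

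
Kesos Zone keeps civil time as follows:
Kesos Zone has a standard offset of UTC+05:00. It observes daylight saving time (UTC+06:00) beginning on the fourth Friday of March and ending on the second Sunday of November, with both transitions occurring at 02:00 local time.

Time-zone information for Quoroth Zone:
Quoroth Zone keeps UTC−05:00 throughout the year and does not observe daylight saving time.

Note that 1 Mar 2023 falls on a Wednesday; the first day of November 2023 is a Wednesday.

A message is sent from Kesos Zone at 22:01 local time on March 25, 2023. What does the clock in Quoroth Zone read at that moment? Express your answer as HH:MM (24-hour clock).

11:01

1 March 2023 is a Wednesday, so the first Friday is March 3 and the fourth is March 24.
1 November 2023 is a Wednesday, so the first Sunday is November 5 and the second is November 12.
Daylight saving runs 24 March – 12 November; March 25, 2023 is inside that window, so Kesos Zone is at UTC+06:00.
22:01 Kesos Zone − 6h = 16:01 UTC.
Quoroth Zone has no daylight saving, so its offset is UTC−05:00 year-round.
16:01 UTC − 5h = 11:01 Quoroth Zone.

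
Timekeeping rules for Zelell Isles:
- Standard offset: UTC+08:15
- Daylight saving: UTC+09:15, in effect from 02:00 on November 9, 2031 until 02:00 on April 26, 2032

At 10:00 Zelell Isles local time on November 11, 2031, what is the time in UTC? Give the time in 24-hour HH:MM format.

Daylight saving runs 9 November 2031 – 26 April 2032; November 11, 2031 is inside that window, so Zelell Isles is at UTC+09:15.
10:00 local − 9h15m = 00:45 UTC.

00:45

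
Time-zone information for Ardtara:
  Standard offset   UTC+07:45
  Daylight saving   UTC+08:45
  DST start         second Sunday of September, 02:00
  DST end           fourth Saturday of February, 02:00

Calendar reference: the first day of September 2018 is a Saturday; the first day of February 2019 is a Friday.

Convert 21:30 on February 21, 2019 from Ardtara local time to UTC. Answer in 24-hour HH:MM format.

1 September 2018 is a Saturday, so the first Sunday is September 2 and the second is September 9.
1 February 2019 is a Friday, so the first Saturday is February 2 and the fourth is February 23.
Daylight saving runs 9 September 2018 – 23 February 2019; February 21, 2019 is inside that window, so Ardtara is at UTC+08:45.
21:30 local − 8h45m = 12:45 UTC.

12:45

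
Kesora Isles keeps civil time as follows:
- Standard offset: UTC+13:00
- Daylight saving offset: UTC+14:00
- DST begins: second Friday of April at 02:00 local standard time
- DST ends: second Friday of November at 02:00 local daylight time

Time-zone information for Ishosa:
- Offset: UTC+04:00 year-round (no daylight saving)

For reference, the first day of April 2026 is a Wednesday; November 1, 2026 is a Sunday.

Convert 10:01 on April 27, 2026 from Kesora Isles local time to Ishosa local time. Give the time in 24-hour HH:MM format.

1 April 2026 is a Wednesday, so the first Friday is April 3 and the second is April 10.
1 November 2026 is a Sunday, so the first Friday is November 6 and the second is November 13.
Daylight saving runs 10 April – 13 November; April 27, 2026 is inside that window, so Kesora Isles is at UTC+14:00.
10:01 Kesora Isles − 14h = 20:01 UTC (rolling into the previous day, 26 April 2026).
Ishosa stays on UTC+04:00 all year.
20:01 UTC + 4h = 00:01 Ishosa (rolling into the next day, 27 April 2026).

00:01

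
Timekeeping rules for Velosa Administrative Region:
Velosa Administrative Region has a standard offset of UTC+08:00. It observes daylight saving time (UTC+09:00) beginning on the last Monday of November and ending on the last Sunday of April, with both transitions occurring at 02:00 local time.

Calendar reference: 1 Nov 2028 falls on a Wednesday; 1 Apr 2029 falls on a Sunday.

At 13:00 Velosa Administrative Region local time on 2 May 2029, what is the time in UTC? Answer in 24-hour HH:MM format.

1 November 2028 is a Wednesday, so Mondays fall on 6, 13, 20, 27; the last is November 27.
1 April 2029 is a Sunday, so Sundays fall on 1, 8, 15, 22, 29; the last is April 29.
2 May 2029 is outside the daylight-saving period (27 November 2028 – 29 April 2029), so Velosa Administrative Region is on standard time, UTC+08:00.
13:00 local − 8h = 05:00 UTC.

05:00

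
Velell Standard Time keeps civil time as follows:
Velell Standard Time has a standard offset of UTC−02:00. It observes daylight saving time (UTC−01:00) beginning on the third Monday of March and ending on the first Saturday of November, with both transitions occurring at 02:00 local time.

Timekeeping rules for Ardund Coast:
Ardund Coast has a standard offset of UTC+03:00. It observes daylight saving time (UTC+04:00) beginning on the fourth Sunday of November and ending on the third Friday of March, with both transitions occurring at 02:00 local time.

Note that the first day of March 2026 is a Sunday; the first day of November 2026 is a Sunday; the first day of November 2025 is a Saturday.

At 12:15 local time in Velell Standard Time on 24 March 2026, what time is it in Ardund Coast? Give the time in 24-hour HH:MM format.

1 March 2026 is a Sunday, so the first Monday is March 2 and the third is March 16.
1 November 2026 is a Sunday, so the first Saturday is November 7.
24 March 2026 lies within the daylight-saving period (16 March – 7 November), so Velell Standard Time is on daylight time, UTC−01:00.
12:15 Velell Standard Time + 1h = 13:15 UTC.
1 November 2025 is a Saturday, so the first Sunday is November 2 and the fourth is November 23.
1 March 2026 is a Sunday, so the first Friday is March 6 and the third is March 20.
At the standard offset (UTC+03:00), 13:15 UTC + 3h = 16:15 Ardund Coast standard time.
The standard-time date in Ardund Coast, 24 March 2026, is outside the daylight-saving period (23 November 2025 – 20 March 2026), so Ardund Coast is on standard time, UTC+03:00.
13:15 UTC + 3h = 16:15 Ardund Coast.

16:15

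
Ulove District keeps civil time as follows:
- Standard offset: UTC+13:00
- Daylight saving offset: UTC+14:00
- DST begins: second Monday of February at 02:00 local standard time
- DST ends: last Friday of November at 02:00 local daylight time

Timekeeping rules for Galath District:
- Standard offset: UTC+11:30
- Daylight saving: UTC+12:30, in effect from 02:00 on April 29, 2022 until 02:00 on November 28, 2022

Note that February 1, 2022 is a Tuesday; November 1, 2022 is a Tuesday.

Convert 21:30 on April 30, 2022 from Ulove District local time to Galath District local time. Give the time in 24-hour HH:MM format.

1 February 2022 is a Tuesday, so the first Monday is February 7 and the second is February 14.
1 November 2022 is a Tuesday, so Fridays fall on 4, 11, 18, 25; the last is November 25.
April 30, 2022 falls between 14 February and 25 November, so daylight saving is in effect and Ulove District is at UTC+14:00.
21:30 Ulove District − 14h = 07:30 UTC.
At the standard offset (UTC+11:30), 07:30 UTC + 11h30m = 19:00 Galath District standard time.
The standard-time date in Galath District, April 30, 2022, lies within the daylight-saving period (29 April – 28 November), so Galath District is on daylight time, UTC+12:30.
07:30 UTC + 12h30m = 20:00 Galath District.

20:00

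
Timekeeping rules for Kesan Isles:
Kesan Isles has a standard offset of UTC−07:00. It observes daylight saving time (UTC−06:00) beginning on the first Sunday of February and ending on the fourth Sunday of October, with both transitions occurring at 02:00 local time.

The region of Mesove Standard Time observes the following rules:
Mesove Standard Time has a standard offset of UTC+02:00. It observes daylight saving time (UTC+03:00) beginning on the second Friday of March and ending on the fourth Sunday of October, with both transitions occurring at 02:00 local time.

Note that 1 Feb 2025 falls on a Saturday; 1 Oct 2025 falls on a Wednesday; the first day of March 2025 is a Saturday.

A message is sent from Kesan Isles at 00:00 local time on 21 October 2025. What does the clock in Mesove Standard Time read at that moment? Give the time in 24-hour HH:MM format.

1 February 2025 is a Saturday, so the first Sunday is February 2.
1 October 2025 is a Wednesday, so the first Sunday is October 5 and the fourth is October 26.
Daylight saving runs 2 February – 26 October; 21 October 2025 is inside that window, so Kesan Isles is at UTC−06:00.
00:00 Kesan Isles + 6h = 06:00 UTC.
1 March 2025 is a Saturday, so the first Friday is March 7 and the second is March 14.
1 October 2025 is a Wednesday, so the first Sunday is October 5 and the fourth is October 26.
At the standard offset (UTC+02:00), 06:00 UTC + 2h = 08:00 Mesove Standard Time standard time.
The standard-time date in Mesove Standard Time, 21 October 2025, falls between 14 March and 26 October, so daylight saving is in effect and Mesove Standard Time is at UTC+03:00.
06:00 UTC + 3h = 09:00 Mesove Standard Time.

09:00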